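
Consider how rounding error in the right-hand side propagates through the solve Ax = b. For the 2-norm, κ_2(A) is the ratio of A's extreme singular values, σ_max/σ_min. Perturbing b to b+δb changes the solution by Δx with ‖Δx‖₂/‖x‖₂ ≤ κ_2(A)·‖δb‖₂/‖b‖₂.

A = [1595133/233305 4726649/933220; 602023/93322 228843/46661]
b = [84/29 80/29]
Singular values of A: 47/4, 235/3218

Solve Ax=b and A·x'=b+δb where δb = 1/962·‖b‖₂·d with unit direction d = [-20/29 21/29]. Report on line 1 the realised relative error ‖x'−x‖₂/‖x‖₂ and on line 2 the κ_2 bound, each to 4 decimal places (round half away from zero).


0.1673
0.1673

from the listed singular values, σ₁ = 47/4, σ_n = 235/3218
κ_2(A) = (47/4) / (235/3218) = 160.9000
worst-case relative error ≤ 160.9000 × 1/962 = 0.1673
solve Ax = b  →  x = [0.2723 0.2043]
‖b‖₂ = 4.0000 and ‖x‖₂ = 0.3404
Δx = A⁻¹·δb where δb = 1/962·4.0000·d; ‖Δx‖ = 0.0569
relative error = 0.1673
tightness: 0.1673 against a bound of 0.1673; the bound is attained (ratio 1)


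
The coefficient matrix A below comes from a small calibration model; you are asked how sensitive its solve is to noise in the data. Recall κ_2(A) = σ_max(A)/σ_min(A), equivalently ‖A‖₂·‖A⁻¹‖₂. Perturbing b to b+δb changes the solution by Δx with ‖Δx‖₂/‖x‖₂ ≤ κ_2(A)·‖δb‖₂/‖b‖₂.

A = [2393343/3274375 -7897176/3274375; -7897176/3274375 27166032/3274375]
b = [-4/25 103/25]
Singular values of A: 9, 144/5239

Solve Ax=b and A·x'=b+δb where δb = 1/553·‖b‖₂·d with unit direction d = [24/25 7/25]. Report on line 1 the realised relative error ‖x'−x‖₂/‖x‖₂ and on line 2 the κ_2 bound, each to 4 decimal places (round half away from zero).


from the listed singular values, σ₁ = 9, σ_n = 144/5239
condition number: 9 ÷ (144/5239) = 327.4375
perturbation bound = 327.4375·1/553 = 0.5921
solve Ax = b  →  x = [34.8022 10.6136]
‖b‖₂ = 4.1231 and ‖x‖₂ = 36.3847
with δb = [0.0072 0.0021], A·Δx = δb → ‖Δx‖ = 0.2713
realised ‖Δx‖/‖x‖ = 0.0075
tightness: 0.0075 against a bound of 0.5921 (unrounded ratio ≈ 0.0126)

0.0075
0.5921


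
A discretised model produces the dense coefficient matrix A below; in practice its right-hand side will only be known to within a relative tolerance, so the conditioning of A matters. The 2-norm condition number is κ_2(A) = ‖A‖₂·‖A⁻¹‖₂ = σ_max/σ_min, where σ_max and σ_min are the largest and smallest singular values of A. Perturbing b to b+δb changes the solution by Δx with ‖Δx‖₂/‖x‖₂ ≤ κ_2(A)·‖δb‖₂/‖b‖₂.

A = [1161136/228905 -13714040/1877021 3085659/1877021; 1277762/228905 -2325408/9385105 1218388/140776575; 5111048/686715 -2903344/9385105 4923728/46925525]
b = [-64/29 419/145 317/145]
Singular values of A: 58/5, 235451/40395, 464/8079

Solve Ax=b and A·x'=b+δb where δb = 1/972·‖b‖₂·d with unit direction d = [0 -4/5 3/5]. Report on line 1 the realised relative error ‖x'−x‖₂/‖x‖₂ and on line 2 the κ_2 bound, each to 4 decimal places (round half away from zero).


0.0044
0.2078

largest singular value 58/5, smallest 464/8079
κ_2(A) = (58/5) / (464/8079) = 201.9750
perturbation bound = 201.9750·1/972 = 0.2078
solve Ax = b  →  x = [0.3990 -3.2709 -17.1110]
‖b‖ = 4.2426, ‖x‖ = 17.4254
δb = ε·‖b‖·d = [0.0000 -0.0035 0.0026]; solving A·Δx = δb gives ‖Δx‖ = 0.0760
realised ‖Δx‖/‖x‖ = 0.0044
so the bound overstates the realised error by a factor of ≈ 47.6435 (computed from the unrounded values)


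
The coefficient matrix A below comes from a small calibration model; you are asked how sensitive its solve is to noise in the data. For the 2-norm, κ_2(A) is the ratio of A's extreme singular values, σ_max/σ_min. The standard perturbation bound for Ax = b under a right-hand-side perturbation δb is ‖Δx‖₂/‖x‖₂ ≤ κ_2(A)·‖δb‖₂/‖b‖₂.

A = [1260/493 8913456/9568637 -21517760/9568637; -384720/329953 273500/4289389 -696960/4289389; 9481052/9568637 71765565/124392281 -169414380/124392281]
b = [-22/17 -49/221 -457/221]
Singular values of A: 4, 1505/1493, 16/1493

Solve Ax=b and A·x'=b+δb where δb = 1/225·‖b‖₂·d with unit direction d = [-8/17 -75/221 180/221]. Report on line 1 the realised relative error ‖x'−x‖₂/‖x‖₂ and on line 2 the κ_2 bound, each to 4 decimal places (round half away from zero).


0.0109
1.6589

σ_max = 4, σ_min = 16/1493
κ = σ_max/σ_min = 4/(16/1493) = 373.2500
bound on ‖Δx‖/‖x‖: κ·ε = 373.2500·1/225 = 1.6589
solve Ax = b  →  x = [0.3221 -86.5435 -34.9080]
‖b‖₂ = 2.4495 and ‖x‖₂ = 93.3191
Δx = A⁻¹·δb where δb = 1/225·2.4495·d; ‖Δx‖ = 1.0159
dividing the unrounded norms, ‖Δx‖/‖x‖ = 0.0109
so the bound overstates the realised error by a factor of ≈ 152.3895 (computed from the unrounded values)


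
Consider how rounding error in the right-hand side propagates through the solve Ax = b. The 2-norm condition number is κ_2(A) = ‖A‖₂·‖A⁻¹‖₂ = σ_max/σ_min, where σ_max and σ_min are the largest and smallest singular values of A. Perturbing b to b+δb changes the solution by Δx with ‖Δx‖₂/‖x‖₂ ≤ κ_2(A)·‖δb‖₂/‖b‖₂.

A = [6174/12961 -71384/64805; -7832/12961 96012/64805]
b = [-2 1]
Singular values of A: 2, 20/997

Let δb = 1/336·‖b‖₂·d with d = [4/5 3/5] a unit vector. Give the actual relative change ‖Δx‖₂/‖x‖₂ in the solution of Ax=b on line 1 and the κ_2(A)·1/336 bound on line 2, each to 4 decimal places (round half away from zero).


from the listed singular values, σ₁ = 2, σ_n = 20/997
κ_2(A) = 2 / (20/997) = 99.7000
bound on ‖Δx‖/‖x‖: κ·ε = 99.7000·1/336 = 0.2967
solve Ax = b  →  x = [-46.4000 -18.2500]
‖b‖ = 2.2361, ‖x‖ = 49.8600
Δx = A⁻¹·δb where δb = 1/336·2.2361·d; ‖Δx‖ = 0.3317
relative error = 0.0067
realised/bound (from unrounded values) ≈ 0.0224

0.0067
0.2967


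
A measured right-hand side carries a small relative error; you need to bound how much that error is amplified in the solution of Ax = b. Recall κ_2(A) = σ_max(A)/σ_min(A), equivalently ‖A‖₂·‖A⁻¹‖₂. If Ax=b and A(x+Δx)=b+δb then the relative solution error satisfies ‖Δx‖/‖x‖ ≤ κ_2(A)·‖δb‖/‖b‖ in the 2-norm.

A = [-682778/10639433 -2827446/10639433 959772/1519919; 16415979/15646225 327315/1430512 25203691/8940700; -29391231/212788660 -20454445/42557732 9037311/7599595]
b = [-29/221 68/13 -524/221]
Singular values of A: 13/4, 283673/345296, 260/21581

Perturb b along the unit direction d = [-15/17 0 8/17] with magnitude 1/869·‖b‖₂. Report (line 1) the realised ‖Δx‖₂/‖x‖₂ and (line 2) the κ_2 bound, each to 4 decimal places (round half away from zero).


0.0066
0.3104

from the listed singular values, σ₁ = 13/4, σ_n = 260/21581
κ = σ_max/σ_min = (13/4)/(260/21581) = 269.7625
worst-case relative error ≤ 269.7625 × 1/869 = 0.3104
solve Ax = b  →  x = [61.2702 -53.7183 -16.5884]
‖b‖ = 5.7446, ‖x‖ = 83.1556
re-solving with b+δb shifts x by Δx of norm 0.5487
realised ‖Δx‖/‖x‖ = 0.0066
so the bound overstates the realised error by a factor of ≈ 47.0455 (computed from the unrounded values)


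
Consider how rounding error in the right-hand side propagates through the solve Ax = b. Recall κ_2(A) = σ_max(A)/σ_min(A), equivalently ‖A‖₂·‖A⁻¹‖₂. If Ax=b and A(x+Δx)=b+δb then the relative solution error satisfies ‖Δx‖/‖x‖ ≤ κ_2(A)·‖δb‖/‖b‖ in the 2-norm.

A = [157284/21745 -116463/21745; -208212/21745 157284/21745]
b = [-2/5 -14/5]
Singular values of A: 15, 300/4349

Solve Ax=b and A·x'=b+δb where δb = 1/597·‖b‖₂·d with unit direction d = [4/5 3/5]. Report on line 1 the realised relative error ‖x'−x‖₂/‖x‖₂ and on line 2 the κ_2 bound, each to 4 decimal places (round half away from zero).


σ_max = 15, σ_min = 300/4349
κ_2(A) = 15 / (300/4349) = 217.4500
bound on ‖Δx‖/‖x‖: κ·ε = 217.4500·1/597 = 0.3642
solve Ax = b  →  x = [-17.2893 -23.2747]
2-norm of b is 2.8284; of x, 28.9936
re-solving with b+δb shifts x by Δx of norm 0.0687
realised ‖Δx‖/‖x‖ = 0.0024
realised/bound (from unrounded values) ≈ 0.0065

0.0024
0.3642


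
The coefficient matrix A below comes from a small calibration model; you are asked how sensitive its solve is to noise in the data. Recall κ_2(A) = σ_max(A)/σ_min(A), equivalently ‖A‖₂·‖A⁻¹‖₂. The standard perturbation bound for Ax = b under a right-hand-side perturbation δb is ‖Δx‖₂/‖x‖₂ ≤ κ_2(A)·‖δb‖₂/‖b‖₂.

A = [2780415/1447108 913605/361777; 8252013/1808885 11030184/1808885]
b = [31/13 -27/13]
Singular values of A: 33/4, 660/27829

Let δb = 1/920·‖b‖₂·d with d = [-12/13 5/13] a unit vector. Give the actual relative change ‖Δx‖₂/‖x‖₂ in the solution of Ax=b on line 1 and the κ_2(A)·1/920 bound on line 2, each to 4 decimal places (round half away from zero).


0.0011
0.3781

σ_max = 33/4, σ_min = 660/27829
condition number: (33/4) ÷ (660/27829) = 347.8625
κ_2(A)·‖δb‖/‖b‖ = 0.3781
solve Ax = b  →  x = [101.1236 -75.9942]
‖b‖₂ = 3.1623 and ‖x‖₂ = 126.4955
δb = ε·‖b‖·d = [-0.0032 0.0013]; solving A·Δx = δb gives ‖Δx‖ = 0.1449
realised ‖Δx‖/‖x‖ = 0.0011
so the bound overstates the realised error by a factor of ≈ 330.0115 (computed from the unrounded values)


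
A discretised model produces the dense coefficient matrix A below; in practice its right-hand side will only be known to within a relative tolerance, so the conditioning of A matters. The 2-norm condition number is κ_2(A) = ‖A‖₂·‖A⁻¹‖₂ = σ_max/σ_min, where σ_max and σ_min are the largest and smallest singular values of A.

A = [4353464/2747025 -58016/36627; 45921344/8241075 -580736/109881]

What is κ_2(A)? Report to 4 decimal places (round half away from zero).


form AᵀA = [3646949878336/108664507449 -1157652509440/36221502483; -1157652509440/36221502483 367547008000/12073834161] with trace 8269765696/129208689 and determinant 26214400/129208689
λ_max, λ_min = (8269765696/129208689 ± √68375476153710678016/16694885313098721)/2 = 64, 409600/129208689
so κ_2 = √(64 / (409600/129208689)) = 142.0875

142.0875


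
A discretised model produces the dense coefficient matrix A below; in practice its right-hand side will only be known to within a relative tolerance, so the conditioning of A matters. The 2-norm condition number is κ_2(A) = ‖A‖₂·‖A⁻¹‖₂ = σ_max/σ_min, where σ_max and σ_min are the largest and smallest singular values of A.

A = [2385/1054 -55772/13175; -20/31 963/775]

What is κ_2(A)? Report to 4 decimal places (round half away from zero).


M = AᵀA = [6150625/1110916 -2882970/277729; -2882970/277729 5405641/277729]. tr(M)=96101/3844, det(M)=25/3844
λ_max, λ_min = (96101/3844 ± √9235017801/14776336)/2 = 25, 1/3844
κ = σ_max/σ_min = 5/(1/62) = 310.0000

310.0000


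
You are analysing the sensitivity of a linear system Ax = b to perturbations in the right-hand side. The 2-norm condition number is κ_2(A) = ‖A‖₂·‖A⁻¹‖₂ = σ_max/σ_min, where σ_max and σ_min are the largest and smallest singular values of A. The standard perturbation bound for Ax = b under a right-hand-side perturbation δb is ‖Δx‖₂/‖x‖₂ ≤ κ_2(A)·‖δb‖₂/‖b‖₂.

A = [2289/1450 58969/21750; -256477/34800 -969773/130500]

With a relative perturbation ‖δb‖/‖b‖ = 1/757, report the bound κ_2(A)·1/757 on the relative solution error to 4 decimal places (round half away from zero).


0.0190

M = AᵀA = [110077465/1937664 429058553/7266240; 429058553/7266240 1705030429/27248400]. tr(M)=61888129/518400, det(M)=141158161/2073600
λ_max, λ_min = (61888129/518400 ± √3756964120458241/268738560000)/2 = 11881/100, 11881/20736
σ_max=√(11881/100)=(109/10), σ_min=√(11881/20736)=(109/144) → κ = 14.4000
κ_2(A)·‖δb‖/‖b‖ = 0.0190


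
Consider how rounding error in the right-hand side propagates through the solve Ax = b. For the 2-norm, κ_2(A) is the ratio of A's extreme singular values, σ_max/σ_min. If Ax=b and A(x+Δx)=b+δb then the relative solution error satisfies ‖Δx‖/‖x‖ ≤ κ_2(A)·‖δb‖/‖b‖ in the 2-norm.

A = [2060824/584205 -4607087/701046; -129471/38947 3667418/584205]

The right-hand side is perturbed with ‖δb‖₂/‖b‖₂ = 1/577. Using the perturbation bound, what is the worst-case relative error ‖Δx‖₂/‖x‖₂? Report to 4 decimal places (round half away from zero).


M = AᵀA = [9534615961/405821025 -10726059706/243492615; -10726059706/243492615 1206693980929/14609556900]. tr(M)=214524589/2022084, det(M)=112550881/1263802500
λ_max, λ_min = (214524589/2022084 ± √28762089204169201609/2555514814410000)/2 = 10609/100, 10609/12638025
so κ_2 = √((10609/100) / (10609/12638025)) = 355.5000
bound on ‖Δx‖/‖x‖: κ·ε = 355.5000·1/577 = 0.6161

0.6161


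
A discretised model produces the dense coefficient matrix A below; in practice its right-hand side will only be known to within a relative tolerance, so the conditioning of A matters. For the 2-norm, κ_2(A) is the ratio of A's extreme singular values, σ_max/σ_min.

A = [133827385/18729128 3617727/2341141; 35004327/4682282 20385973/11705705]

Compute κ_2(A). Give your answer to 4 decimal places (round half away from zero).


126.0160

form AᵀA = [44607152812729/417098972224 6272465850999/260686857640; 6272465850999/260686857640 883218324994/162929286025] with trace 697028431361/6203137600 and determinant 197262025/248125504
λ_max, λ_min = (697028431361/6203137600 ± √485726269777143324312321/38478916084533760000)/2 = 2809/25, 1755625/248125504
σ_max=√(2809/25)=(53/5), σ_min=√(1755625/248125504)=(1325/15752) → κ = 126.0160


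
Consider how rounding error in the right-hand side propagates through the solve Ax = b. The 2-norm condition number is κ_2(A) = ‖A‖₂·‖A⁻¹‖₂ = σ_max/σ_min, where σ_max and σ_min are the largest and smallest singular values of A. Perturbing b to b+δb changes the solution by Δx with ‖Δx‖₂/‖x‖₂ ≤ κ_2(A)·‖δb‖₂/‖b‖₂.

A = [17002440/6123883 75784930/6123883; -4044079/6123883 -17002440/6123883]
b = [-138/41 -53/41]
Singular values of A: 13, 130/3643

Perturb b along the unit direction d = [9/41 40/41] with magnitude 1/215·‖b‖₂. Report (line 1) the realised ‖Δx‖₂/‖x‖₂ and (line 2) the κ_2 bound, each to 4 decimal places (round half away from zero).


0.0084
1.6944

σ_max = 13, σ_min = 130/3643
κ = σ_max/σ_min = 13/(130/3643) = 364.3000
worst-case relative error ≤ 364.3000 × 1/215 = 1.6944
solve Ax = b  →  x = [54.6285 -12.5280]
‖b‖₂ = 3.6056 and ‖x‖₂ = 56.0466
with δb = [0.0037 0.0164], A·Δx = δb → ‖Δx‖ = 0.4699
relative error = 0.0084
tightness: 0.0084 against a bound of 1.6944 (unrounded ratio ≈ 0.0049)


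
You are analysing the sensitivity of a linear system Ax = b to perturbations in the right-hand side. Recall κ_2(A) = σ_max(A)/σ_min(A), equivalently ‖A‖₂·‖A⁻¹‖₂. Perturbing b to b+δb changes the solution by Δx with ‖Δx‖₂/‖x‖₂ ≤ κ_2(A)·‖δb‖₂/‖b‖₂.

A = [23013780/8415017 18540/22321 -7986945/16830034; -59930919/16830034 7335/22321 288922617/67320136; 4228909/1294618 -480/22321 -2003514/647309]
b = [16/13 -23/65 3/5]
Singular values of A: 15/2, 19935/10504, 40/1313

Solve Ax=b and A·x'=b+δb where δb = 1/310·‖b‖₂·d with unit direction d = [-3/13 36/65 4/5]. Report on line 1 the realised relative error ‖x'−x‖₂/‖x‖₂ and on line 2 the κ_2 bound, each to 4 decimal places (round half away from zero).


from the listed singular values, σ₁ = 15/2, σ_n = 40/1313
κ = σ_max/σ_min = (15/2)/(40/1313) = 246.1875
worst-case relative error ≤ 246.1875 × 1/310 = 0.7942
solve Ax = b  →  x = [0.4172 0.2480 0.2447]
‖b‖ = 1.4142, ‖x‖ = 0.5435
δb = ε·‖b‖·d = [-0.0011 0.0025 0.0036]; solving A·Δx = δb gives ‖Δx‖ = 0.1497
dividing the unrounded norms, ‖Δx‖/‖x‖ = 0.2755
tightness: 0.2755 against a bound of 0.7942 (unrounded ratio ≈ 0.3469)

0.2755
0.7942


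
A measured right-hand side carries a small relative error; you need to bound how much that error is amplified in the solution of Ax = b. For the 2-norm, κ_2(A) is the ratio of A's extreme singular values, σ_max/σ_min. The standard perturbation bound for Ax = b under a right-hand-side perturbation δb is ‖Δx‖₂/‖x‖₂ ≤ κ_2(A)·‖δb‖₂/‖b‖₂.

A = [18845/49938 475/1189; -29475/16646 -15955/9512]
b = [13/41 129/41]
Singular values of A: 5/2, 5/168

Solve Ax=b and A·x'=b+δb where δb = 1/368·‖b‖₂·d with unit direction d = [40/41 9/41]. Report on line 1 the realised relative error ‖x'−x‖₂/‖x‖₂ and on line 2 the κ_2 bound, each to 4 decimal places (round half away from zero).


σ_max = 5/2, σ_min = 5/168
κ = σ_max/σ_min = (5/2)/(5/168) = 84.0000
bound on ‖Δx‖/‖x‖: κ·ε = 84.0000·1/368 = 0.2283
solve Ax = b  →  x = [-24.0414 23.5034]
‖b‖₂ = 3.1623 and ‖x‖₂ = 33.6214
Δx = A⁻¹·δb where δb = 1/368·3.1623·d; ‖Δx‖ = 0.2887
relative error = 0.0086
tightness: 0.0086 against a bound of 0.2283 (unrounded ratio ≈ 0.0376)

0.0086
0.2283


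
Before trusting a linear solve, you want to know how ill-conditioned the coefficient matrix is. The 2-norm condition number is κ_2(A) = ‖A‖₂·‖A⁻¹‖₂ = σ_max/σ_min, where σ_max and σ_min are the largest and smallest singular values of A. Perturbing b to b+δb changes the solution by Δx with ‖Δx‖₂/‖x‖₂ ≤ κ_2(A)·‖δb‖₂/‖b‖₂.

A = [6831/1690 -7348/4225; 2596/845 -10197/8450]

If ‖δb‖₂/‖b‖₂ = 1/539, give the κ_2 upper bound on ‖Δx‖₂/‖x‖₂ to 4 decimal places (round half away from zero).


M = AᵀA = [2944777/114244 -1533312/142805; -1533312/142805 12798049/2856100]. tr(M)=255673/8450, det(M)=14641/67600
solving λ² − 255673/8450·λ + 14641/67600 = 0 gives λ = 121/4, 121/16900
κ_2(A) = √(λ_max/λ_min) = √((121/4) / (121/16900)) = 65.0000
bound on ‖Δx‖/‖x‖: κ·ε = 65.0000·1/539 = 0.1206

0.1206


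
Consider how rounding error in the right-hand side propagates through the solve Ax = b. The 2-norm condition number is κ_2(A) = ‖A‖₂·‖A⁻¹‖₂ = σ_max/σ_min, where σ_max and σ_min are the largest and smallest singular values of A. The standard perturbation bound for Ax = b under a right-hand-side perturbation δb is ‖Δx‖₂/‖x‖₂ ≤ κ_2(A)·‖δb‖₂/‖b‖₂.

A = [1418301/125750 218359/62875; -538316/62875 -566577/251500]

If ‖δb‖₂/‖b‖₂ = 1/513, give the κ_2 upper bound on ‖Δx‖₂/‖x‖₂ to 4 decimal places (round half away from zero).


0.0981

AᵀA = [126828567601/632522500 18487900809/316261250; 18487900809/316261250 43355997721/2530090000]; tr = 881072429/4048144, det = 302934025/16192576
solving λ² − 881072429/4048144·λ + 302934025/16192576 = 0 gives λ = 3481/16, 87025/1012036
σ_max=√(3481/16)=(59/4), σ_min=√(87025/1012036)=(295/1006) → κ = 50.3000
worst-case relative error ≤ 50.3000 × 1/513 = 0.0981


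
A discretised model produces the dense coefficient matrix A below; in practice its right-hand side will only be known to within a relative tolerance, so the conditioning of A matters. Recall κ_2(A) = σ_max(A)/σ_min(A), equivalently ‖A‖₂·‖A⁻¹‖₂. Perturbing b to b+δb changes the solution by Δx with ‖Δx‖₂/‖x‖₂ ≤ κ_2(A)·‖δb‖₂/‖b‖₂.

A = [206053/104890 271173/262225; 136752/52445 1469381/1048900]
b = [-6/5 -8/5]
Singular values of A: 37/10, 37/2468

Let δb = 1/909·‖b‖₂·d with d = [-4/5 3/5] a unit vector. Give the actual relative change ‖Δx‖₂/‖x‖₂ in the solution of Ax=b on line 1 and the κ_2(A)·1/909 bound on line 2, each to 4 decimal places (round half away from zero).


0.2715
0.2715

σ_max = 37/10, σ_min = 37/2468
condition number: (37/10) ÷ (37/2468) = 246.8000
perturbation bound = 246.8000·1/909 = 0.2715
solve Ax = b  →  x = [-0.4769 -0.2544]
2-norm of b is 2.0000; of x, 0.5405
re-solving with b+δb shifts x by Δx of norm 0.1468
relative error = 0.2715
realised/bound = 1 exactly: the bound is attained for this b and d


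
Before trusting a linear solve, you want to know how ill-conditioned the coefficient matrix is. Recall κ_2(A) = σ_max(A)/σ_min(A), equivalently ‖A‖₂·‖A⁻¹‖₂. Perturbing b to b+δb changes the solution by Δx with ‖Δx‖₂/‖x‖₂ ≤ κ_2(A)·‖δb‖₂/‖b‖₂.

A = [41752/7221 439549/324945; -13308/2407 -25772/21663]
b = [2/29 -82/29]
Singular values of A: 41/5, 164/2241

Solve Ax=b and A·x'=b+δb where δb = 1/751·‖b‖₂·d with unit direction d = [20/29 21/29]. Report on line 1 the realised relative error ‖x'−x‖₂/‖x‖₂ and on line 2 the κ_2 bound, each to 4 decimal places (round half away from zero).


largest singular value 41/5, smallest 164/2241
condition number: (41/5) ÷ (164/2241) = 112.0500
perturbation bound = 112.0500·1/751 = 0.1492
solve Ax = b  →  x = [6.2371 -26.6092]
‖b‖ = 2.8284, ‖x‖ = 27.3304
re-solving with b+δb shifts x by Δx of norm 0.0515
realised ‖Δx‖/‖x‖ = 0.0019
tightness: 0.0019 against a bound of 0.1492 (unrounded ratio ≈ 0.0126)

0.0019
0.1492


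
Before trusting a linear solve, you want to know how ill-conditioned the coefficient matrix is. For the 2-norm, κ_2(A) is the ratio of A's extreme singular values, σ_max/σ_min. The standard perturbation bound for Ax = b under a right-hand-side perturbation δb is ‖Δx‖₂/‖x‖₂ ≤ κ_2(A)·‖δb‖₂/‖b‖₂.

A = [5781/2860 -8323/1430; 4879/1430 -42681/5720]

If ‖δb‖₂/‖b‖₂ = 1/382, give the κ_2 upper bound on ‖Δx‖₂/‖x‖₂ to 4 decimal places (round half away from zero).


form AᵀA = [5145541/327184 -12178845/327184; -12178845/327184 117201001/1308736] with trace 815285/7744 and determinant 2825761/123904
solving λ² − 815285/7744·λ + 2825761/123904 = 0 gives λ = 1681/16, 1681/7744
κ_2(A) = √(λ_max/λ_min) = √((1681/16) / (1681/7744)) = 22.0000
bound on ‖Δx‖/‖x‖: κ·ε = 22.0000·1/382 = 0.0576

0.0576


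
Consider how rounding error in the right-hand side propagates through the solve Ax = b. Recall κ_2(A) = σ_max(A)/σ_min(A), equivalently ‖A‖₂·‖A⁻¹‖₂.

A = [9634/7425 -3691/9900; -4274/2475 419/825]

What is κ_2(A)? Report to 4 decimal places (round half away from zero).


AᵀA = [51443528/11026125 -10002811/7350750; -10002811/7350750 7780853/19602000]; tr = 7144993/1411344, det = 1/4356
solving λ² − 7144993/1411344·λ + 1/4356 = 0 gives λ = 81/16, 4/88209
κ_2(A) = √(λ_max/λ_min) = √((81/16) / (4/88209)) = 334.1250

334.1250


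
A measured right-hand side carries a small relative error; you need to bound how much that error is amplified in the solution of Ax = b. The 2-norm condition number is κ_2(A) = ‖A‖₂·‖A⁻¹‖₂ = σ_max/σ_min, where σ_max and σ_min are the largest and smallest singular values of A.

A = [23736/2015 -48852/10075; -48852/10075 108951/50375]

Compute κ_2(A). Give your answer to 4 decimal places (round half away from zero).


96.8750

AᵀA = [1267035408/7808125 -2639327004/39040625; -2639327004/39040625 5502559077/195203125]; tr = 2859880329/15015625, det = 1450695744/375390625
char-poly roots: 4761/25 and 304704/15015625
κ_2(A) = √(λ_max/λ_min) = √((4761/25) / (304704/15015625)) = 96.8750


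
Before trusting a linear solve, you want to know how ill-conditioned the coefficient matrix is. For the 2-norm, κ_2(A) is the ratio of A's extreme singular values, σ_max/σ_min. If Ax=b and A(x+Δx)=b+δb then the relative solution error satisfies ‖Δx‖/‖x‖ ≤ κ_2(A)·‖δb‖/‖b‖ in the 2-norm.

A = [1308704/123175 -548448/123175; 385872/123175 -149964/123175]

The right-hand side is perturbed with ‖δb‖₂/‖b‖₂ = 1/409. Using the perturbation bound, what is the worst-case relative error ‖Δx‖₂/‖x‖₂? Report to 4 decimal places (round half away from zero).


M = AᵀA = [2978565376/24275329 -1240996800/24275329; -1240996800/24275329 517255056/24275329]. tr(M)=20685328/143641, det(M)=147456/143641
eigenvalues of AᵀA: λ = (tr ± √(tr²−4·det))/2 = 144, 1024/143641
so κ_2 = √(144 / (1024/143641)) = 142.1250
worst-case relative error ≤ 142.1250 × 1/409 = 0.3475

0.3475


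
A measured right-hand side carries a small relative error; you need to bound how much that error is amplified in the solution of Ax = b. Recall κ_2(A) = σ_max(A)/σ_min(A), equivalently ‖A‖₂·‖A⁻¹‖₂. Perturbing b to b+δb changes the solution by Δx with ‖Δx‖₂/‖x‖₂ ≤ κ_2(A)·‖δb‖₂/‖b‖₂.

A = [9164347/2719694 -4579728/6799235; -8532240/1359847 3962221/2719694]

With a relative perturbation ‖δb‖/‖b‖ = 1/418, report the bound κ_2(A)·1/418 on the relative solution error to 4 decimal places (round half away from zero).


0.1867

M = AᵀA = [1298206690681/25594240324 -365057645472/31992800405; -365057645472/31992800405 1648358185249/639856008100]. tr(M)=10143820777/190320050, det(M)=28398241/60902416
eigenvalues of AᵀA: λ = (tr ± √(tr²−4·det))/2 = 5329/100, 133225/15225604
κ_2(A) = √(λ_max/λ_min) = √((5329/100) / (133225/15225604)) = 78.0400
worst-case relative error ≤ 78.0400 × 1/418 = 0.1867


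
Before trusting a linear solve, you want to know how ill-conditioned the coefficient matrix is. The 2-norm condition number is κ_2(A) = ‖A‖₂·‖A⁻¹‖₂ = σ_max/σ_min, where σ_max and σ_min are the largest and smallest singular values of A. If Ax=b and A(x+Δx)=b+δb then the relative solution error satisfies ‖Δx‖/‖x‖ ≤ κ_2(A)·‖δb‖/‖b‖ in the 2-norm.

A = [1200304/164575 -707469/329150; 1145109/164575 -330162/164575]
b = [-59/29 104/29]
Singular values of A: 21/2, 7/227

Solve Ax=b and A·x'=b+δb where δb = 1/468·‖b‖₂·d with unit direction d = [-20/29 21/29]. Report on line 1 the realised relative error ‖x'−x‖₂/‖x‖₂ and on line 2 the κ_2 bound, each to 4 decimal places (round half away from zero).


from the listed singular values, σ₁ = 21/2, σ_n = 7/227
κ = σ_max/σ_min = (21/2)/(7/227) = 340.5000
worst-case relative error ≤ 340.5000 × 1/468 = 0.7276
solve Ax = b  →  x = [36.4114 124.4990]
‖b‖ = 4.1231, ‖x‖ = 129.7143
Δx = A⁻¹·δb where δb = 1/468·4.1231·d; ‖Δx‖ = 0.2857
dividing the unrounded norms, ‖Δx‖/‖x‖ = 0.0022
realised/bound (from unrounded values) ≈ 0.0030

0.0022
0.7276


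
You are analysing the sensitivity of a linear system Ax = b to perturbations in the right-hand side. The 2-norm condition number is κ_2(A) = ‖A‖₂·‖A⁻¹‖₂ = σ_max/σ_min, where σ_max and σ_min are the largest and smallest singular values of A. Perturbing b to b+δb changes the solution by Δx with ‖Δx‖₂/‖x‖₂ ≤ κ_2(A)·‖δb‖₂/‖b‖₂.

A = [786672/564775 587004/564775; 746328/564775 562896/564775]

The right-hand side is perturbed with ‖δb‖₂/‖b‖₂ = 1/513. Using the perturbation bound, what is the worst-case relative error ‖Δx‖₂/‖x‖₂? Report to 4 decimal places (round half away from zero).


M = AᵀA = [1398166848/379275625 1048614336/379275625; 1048614336/379275625 786475152/379275625]. tr(M)=17477136/3034205, det(M)=82944/379275625
λ_max, λ_min = (17477136/3034205 ± √7636055733782784/230159999550625)/2 = 144/25, 576/15171025
so κ_2 = √((144/25) / (576/15171025)) = 389.5000
perturbation bound = 389.5000·1/513 = 0.7593

0.7593


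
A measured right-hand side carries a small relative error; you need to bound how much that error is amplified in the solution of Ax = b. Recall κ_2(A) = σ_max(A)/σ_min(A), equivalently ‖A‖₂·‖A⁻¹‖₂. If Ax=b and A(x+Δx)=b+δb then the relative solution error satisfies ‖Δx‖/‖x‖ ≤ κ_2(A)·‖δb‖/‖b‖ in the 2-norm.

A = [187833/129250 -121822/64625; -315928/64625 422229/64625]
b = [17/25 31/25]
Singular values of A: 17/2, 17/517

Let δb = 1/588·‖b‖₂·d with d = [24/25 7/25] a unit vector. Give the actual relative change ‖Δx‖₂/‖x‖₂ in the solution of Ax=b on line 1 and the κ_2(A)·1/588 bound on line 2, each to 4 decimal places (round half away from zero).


0.0024
0.4396

largest singular value 17/2, smallest 17/517
condition number: (17/2) ÷ (17/517) = 258.5000
perturbation bound = 258.5000·1/588 = 0.4396
solve Ax = b  →  x = [24.2588 18.3412]
2-norm of b is 1.4142; of x, 30.4120
with δb = [0.0023 0.0007], A·Δx = δb → ‖Δx‖ = 0.0731
relative error = 0.0024
tightness: 0.0024 against a bound of 0.4396 (unrounded ratio ≈ 0.0055)


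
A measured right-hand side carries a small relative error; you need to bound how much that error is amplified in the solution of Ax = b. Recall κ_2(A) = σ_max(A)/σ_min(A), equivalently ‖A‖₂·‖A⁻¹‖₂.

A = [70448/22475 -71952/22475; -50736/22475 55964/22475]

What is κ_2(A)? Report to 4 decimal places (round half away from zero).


54.2500

form AᵀA = [301482496/20205025 -63266112/4041005; -63266112/4041005 332362384/20205025] with trace 150736/4805 and determinant 200704/600625
λ_max, λ_min = (150736/4805 ± √567262036224/577200625)/2 = 784/25, 256/24025
κ = σ_max/σ_min = (28/5)/(16/155) = 54.2500


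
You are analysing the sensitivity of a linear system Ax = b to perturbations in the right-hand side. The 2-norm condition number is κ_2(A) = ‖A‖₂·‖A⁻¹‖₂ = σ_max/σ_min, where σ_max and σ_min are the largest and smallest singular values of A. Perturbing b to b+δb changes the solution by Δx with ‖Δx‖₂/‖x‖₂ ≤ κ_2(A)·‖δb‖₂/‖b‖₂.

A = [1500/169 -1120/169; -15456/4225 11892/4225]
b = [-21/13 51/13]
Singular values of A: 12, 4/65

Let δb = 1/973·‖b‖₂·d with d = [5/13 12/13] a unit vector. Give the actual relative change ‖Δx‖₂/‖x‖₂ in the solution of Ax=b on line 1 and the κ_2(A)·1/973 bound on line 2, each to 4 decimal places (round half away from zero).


0.0015
0.2004

largest singular value 12, smallest 4/65
κ_2(A) = 12 / (4/65) = 195.0000
perturbation bound = 195.0000·1/973 = 0.2004
solve Ax = b  →  x = [29.0500 39.1500]
‖b‖ = 4.2426, ‖x‖ = 48.7506
re-solving with b+δb shifts x by Δx of norm 0.0709
realised ‖Δx‖/‖x‖ = 0.0015
tightness: 0.0015 against a bound of 0.2004 (unrounded ratio ≈ 0.0073)


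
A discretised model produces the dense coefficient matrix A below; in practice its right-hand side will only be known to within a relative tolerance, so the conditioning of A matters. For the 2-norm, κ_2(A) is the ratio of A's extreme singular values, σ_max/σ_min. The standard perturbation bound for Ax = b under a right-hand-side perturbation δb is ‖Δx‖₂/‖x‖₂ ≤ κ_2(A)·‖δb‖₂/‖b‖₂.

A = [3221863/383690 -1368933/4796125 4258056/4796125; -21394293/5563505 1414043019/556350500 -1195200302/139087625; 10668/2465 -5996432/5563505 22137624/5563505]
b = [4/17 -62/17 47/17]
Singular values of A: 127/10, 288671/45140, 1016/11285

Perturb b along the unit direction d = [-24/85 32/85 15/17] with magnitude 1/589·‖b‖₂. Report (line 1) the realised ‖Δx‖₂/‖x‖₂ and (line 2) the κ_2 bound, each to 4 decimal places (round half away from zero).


0.0078
0.2395

σ_max = 127/10, σ_min = 1016/11285
κ = σ_max/σ_min = (127/10)/(1016/11285) = 141.0625
κ_2(A)·‖δb‖/‖b‖ = 0.2395
solve Ax = b  →  x = [0.0124 10.5388 3.5360]
‖b‖ = 4.5826, ‖x‖ = 11.1161
with δb = [-0.0022 0.0029 0.0069], A·Δx = δb → ‖Δx‖ = 0.0864
relative error = 0.0078
so the bound overstates the realised error by a factor of ≈ 30.8069 (computed from the unrounded values)


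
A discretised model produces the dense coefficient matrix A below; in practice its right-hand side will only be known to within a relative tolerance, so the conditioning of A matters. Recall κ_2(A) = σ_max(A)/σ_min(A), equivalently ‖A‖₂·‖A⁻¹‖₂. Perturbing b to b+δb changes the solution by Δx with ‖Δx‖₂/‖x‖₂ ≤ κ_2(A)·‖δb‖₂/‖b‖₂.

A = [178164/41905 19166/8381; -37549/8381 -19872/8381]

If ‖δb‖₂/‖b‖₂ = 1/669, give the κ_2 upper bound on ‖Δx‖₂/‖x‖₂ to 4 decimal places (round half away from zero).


form AᵀA = [79655881/2088025 8496504/417605; 8496504/417605 906340/83521] with trace 354029/7225 and determinant 196/7225
solving λ² − 354029/7225·λ + 196/7225 = 0 gives λ = 49, 4/7225
σ_max=√49=7, σ_min=√(4/7225)=(2/85) → κ = 297.5000
bound on ‖Δx‖/‖x‖: κ·ε = 297.5000·1/669 = 0.4447

0.4447


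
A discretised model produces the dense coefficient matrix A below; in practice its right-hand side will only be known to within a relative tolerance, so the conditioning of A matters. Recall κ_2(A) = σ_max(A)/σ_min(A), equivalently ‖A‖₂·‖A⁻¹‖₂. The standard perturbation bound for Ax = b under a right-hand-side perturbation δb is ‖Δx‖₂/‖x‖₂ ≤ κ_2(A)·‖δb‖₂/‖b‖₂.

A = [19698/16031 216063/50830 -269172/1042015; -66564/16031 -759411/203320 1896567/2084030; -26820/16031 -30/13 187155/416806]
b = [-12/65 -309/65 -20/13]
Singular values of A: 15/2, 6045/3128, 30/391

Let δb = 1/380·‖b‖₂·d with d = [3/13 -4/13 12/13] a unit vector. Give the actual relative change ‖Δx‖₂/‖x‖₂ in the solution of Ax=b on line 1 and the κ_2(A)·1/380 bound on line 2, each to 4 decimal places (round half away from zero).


0.1045
0.2572

σ_max = 15/2, σ_min = 30/391
κ_2(A) = (15/2) / (30/391) = 97.7500
worst-case relative error ≤ 97.7500 × 1/380 = 0.2572
solve Ax = b  →  x = [1.5238 -0.5047 -0.3429]
‖b‖ = 5.0000, ‖x‖ = 1.6414
with δb = [0.0030 -0.0040 0.0121], A·Δx = δb → ‖Δx‖ = 0.1715
dividing the unrounded norms, ‖Δx‖/‖x‖ = 0.1045
tightness: 0.1045 against a bound of 0.2572 (unrounded ratio ≈ 0.4062)


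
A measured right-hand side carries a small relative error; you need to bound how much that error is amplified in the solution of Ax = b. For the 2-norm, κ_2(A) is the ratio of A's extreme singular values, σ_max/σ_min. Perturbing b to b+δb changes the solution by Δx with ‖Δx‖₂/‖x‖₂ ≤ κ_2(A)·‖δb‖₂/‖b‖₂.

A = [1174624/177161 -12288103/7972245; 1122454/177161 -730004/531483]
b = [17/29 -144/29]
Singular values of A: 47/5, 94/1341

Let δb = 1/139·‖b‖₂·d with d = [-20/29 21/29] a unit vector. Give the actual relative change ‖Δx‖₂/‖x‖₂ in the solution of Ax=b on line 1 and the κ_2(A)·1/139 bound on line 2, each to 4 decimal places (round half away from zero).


from the listed singular values, σ₁ = 47/5, σ_n = 94/1341
condition number: (47/5) ÷ (94/1341) = 134.1000
κ_2(A)·‖δb‖/‖b‖ = 0.9647
solve Ax = b  →  x = [-12.8376 -55.6020]
2-norm of b is 5.0000; of x, 57.0647
with δb = [-0.0248 0.0260], A·Δx = δb → ‖Δx‖ = 0.5132
relative error = 0.0090
tightness: 0.0090 against a bound of 0.9647 (unrounded ratio ≈ 0.0093)

0.0090
0.9647


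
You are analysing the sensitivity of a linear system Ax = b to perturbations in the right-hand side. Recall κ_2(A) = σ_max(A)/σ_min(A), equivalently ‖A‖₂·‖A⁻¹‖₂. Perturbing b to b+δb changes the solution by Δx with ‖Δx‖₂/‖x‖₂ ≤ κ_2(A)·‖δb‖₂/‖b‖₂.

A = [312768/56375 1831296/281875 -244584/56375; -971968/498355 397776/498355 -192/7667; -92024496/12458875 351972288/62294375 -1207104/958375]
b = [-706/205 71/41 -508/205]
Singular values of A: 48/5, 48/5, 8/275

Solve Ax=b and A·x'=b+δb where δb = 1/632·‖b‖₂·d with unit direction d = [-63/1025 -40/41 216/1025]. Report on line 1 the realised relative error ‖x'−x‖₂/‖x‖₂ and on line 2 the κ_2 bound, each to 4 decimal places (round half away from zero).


from the listed singular values, σ₁ = 48/5, σ_n = 8/275
condition number: (48/5) ÷ (8/275) = 330.0000
bound on ‖Δx‖/‖x‖: κ·ε = 330.0000·1/632 = 0.5222
solve Ax = b  →  x = [-12.4887 -30.2437 -60.4657]
2-norm of b is 4.5826; of x, 68.7513
δb = ε·‖b‖·d = [-0.0004 -0.0071 0.0015]; solving A·Δx = δb gives ‖Δx‖ = 0.2493
realised ‖Δx‖/‖x‖ = 0.0036
realised/bound (from unrounded values) ≈ 0.0069

0.0036
0.5222


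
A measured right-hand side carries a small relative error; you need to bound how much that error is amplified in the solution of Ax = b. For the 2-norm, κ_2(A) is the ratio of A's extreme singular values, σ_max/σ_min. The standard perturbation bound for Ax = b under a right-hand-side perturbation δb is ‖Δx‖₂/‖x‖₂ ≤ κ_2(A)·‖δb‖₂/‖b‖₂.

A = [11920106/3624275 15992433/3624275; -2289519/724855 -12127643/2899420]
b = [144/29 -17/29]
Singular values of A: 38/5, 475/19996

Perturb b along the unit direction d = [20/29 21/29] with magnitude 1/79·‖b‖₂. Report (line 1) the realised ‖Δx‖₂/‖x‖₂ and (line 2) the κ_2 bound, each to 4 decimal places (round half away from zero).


σ_max = 38/5, σ_min = 475/19996
κ = σ_max/σ_min = (38/5)/(475/19996) = 319.9360
worst-case relative error ≤ 319.9360 × 1/79 = 4.0498
solve Ax = b  →  x = [-100.7166 76.1954]
2-norm of b is 5.0000; of x, 126.2916
Δx = A⁻¹·δb where δb = 1/79·5.0000·d; ‖Δx‖ = 2.6644
relative error = 0.0211
realised/bound (from unrounded values) ≈ 0.0052

0.0211
4.0498


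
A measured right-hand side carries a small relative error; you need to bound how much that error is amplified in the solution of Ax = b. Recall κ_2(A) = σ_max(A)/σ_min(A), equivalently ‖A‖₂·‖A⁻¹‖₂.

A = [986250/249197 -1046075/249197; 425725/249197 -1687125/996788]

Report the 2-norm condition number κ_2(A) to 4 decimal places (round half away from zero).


AᵀA = [6827993125/367450561 -28668740625/1469802244; -28668740625/1469802244 120442350625/5879208976]; tr = 273115625/6990736, det = 390625/1747684
eigenvalues of AᵀA: λ = (tr ± √(tr²−4·det))/2 = 625/16, 2500/436921
σ_max=√(625/16)=(25/4), σ_min=√(2500/436921)=(50/661) → κ = 82.6250

82.6250


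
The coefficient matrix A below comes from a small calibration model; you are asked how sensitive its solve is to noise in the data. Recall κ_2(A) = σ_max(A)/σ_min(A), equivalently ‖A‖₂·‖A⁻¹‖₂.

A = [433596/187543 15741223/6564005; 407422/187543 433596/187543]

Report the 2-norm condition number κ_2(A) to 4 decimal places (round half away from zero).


form AᵀA = [420925300/41822089 15467670108/1463773115; 15467670108/1463773115 568481365369/51232059025] with trace 1289078309/60918025 and determinant 1119364/60918025
eigenvalues of AᵀA: λ = (tr ± √(tr²−4·det))/2 = 529/25, 2116/2436721
σ_max=√(529/25)=(23/5), σ_min=√(2116/2436721)=(46/1561) → κ = 156.1000

156.1000


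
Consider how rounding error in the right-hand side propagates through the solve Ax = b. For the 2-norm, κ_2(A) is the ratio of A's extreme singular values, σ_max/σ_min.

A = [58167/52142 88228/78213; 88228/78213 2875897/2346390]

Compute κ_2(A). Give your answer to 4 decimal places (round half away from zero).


form AᵀA = [73231057/29095236 288152648/109107135; 288152648/109107135 18164739049/6546428100] with trace 20595557/3892050 and determinant 279841/31136400
λ_max, λ_min = (20595557/3892050 ± √105908097639556/3787013300625)/2 = 529/100, 529/311364
κ_2(A) = √(λ_max/λ_min) = √((529/100) / (529/311364)) = 55.8000

55.8000


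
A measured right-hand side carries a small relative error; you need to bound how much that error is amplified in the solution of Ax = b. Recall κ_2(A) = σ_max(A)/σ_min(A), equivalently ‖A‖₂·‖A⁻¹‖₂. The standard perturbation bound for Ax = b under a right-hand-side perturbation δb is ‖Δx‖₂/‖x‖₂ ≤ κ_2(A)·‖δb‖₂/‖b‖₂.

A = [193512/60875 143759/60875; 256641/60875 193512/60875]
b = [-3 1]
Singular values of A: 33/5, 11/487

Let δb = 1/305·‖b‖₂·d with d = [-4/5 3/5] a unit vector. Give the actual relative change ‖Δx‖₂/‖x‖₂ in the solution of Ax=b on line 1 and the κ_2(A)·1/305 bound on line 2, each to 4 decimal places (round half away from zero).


0.0035
0.9580

σ_max = 33/5, σ_min = 11/487
condition number: (33/5) ÷ (11/487) = 292.2000
worst-case relative error ≤ 292.2000 × 1/305 = 0.9580
solve Ax = b  →  x = [-79.8121 106.1636]
‖b‖₂ = 3.1623 and ‖x‖₂ = 132.8183
re-solving with b+δb shifts x by Δx of norm 0.4590
realised ‖Δx‖/‖x‖ = 0.0035
so the bound overstates the realised error by a factor of ≈ 277.2054 (computed from the unrounded values)
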